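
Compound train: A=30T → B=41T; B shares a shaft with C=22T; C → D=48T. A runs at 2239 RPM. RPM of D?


Stage 1: RPM_B = RPM_A × t_A/t_B = 2239 × 30/41 = 67170/41 ≈ 1638.29
B and C share a shaft → RPM_C = RPM_B
Stage 2: RPM_D = RPM_C × t_C/t_D = RPM_A × (t_A×t_C)/(t_B×t_D)
Overall ratio = (30×22)/(41×48) = 660/1968
RPM_D = 2239 × 660/1968 = 1477740/1968
≈ 750.88 RPM

750.88 RPM


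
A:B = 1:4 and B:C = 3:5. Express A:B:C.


Match B: multiply A:B by 3 → 3:12
Multiply B:C by 4 → 12:20
Combined: 3:12:20
GCD = 1
= 3:12:20

3:12:20


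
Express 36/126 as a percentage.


Percentage = (part / whole) × 100
= (36 / 126) × 100
≈ 28.57%

28.57%


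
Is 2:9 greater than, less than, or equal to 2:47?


2/9 = 0.2222
2/47 = 0.0426
0.2222 > 0.0426, so 2:9 is greater
= greater than

greater than


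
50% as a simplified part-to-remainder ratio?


50% means 50 parts out of 100; remainder = 50
Part : remainder = 50:50
GCD = 50
= 1:1

1:1


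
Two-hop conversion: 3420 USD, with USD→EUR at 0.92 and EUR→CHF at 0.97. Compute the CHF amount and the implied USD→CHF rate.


Step 1: 3420 USD × 0.92 = 3146.40 EUR
Step 2: 3146.40 EUR × 0.97 = 3052.01 CHF
Implied rate USD→CHF = 0.92 × 0.97 = 0.8924
= 3052.01 CHF; implied rate 0.8924 CHF/USD

3052.01 CHF; implied rate 0.8924 CHF/USD


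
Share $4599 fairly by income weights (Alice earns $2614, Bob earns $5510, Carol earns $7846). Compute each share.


Total income = 2614 + 5510 + 7846 = $15970
Alice: $4599 × 2614/15970 = $752.77
Bob: $4599 × 5510/15970 = $1586.76
Carol: $4599 × 7846/15970 = $2259.47
= Alice: $752.77, Bob: $1586.76, Carol: $2259.47

Alice: $752.77, Bob: $1586.76, Carol: $2259.47


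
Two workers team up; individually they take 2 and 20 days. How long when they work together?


Rate of A = 1/2 per day
Rate of B = 1/20 per day
Combined rate = 1/2 + 1/20 = 22/40 = 0.5500 per day
Days = 1 / combined rate = 40/22
≈ 1.82 days

1.82 days


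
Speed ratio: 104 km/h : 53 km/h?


Ratio = 104:53
GCD = 1
Simplified = 104:53
Time ratio (same distance) = 53:104
Speed ratio = 104:53

104:53


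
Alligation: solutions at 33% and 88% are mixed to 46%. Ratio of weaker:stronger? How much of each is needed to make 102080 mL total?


Let x parts of 33% mix with y parts of 88%.
33x + 88y = 46(x + y)
33x + 88y = 46x + 46y
x(33 - 46) = y(46 - 88)
x/y = (88 - 46)/(46 - 33) = 42/13
Simplify: 42:13
Total parts = 55; one part = 102080/55 = 1856.00 mL
33% solution: 42×1856.00 = 77952.00 mL
88% solution: 13×1856.00 = 24128.00 mL
= ratio 42:13; 77952.00 mL and 24128.00 mL

ratio 42:13; 77952.00 mL and 24128.00 mL


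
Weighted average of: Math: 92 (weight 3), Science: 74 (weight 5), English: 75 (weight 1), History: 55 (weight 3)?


Numerator = 92×3 + 74×5 + 75×1 + 55×3
= 276 + 370 + 75 + 165
= 886
Total weight = 12
Weighted avg = 886/12
= 73.83

73.83


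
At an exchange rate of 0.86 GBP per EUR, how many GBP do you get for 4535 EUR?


Amount × rate = 4535 × 0.86
= 3900.10 GBP

3900.10 GBP


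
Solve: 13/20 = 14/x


Cross multiply: 13 × x = 20 × 14
13x = 280
x = 280 / 13
= 21.54

21.54


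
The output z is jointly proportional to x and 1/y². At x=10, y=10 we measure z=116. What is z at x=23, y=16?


z = k·x/y²
Solve for k using the known point: k = z·y²/x = 116×100/10 = 11600/10 = 1160.0000
Now evaluate at x=23, y=16:
z = k × 23 / 256 = (11600 × 23) / (10 × 256) = 266800/2560
≈ 104.2188

104.2188


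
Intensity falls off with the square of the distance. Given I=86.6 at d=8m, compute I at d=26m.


I₁d₁² = I₂d₂²
I₂ = I₁ × (d₁/d₂)²
= 86.6 × (8/26)²
= 86.6 × 64/676
= 5542.4/676
≈ 8.1988

8.1988


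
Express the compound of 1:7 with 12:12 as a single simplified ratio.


Compound ratio = (1×12) : (7×12)
= 12:84
GCD = 12
= 1:7

1:7


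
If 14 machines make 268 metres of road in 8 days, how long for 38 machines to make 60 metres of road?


Days ∝ work / workers, so d₂ = d₁ × (m₁/m₂) × (w₂/w₁)
Workers factor (inverse): 14/38 ≈ 0.3684
Work factor (direct): 60/268 ≈ 0.2239
d₂ = 8 × 14/38 × 60/268 = (8 × 14 × 60) / (38 × 268) = 6720/10184
≈ 0.66 days

0.66 days


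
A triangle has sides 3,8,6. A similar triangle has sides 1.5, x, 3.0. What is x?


Scale factor = 1.5/3 = 0.5
Missing side = 8 × 0.5
= 4.0

4.0


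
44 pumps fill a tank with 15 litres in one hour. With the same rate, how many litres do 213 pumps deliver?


Direct proportion: y/x = constant
k = 15/44 ≈ 0.3409
y₂ = k × 213 = 15 × 213 / 44 = 3195/44
≈ 72.61

72.61


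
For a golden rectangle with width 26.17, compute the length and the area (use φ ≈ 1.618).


φ = (1 + √5) / 2 ≈ 1.618
Length = width × φ = 26.17 × 1.618 = 42.34306
≈ 42.34
Area = width × length = 26.17 × 42.34306 = 1108.1178802 ≈ 1108.12
= Length: 42.34, Area: 1108.12

Length: 42.34, Area: 1108.12


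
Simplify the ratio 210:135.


GCD(210, 135) = 15
210/15 : 135/15
= 14:9

14:9


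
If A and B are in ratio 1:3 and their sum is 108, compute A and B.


Let A = 1k, B = 3k.
1k + 3k = 108
4k = 108 → k = 108/4 = 27
A = 1×27 = 27, B = 3×27 = 81
= A = 27, B = 81

A = 27, B = 81


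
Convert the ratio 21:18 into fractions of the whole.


Total parts = 21 + 18 = 39
First part: 21/39 = 7/13
Second part: 18/39 = 6/13
= 7/13 and 6/13

7/13 and 6/13


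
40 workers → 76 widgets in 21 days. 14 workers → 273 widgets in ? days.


Days ∝ work / workers, so d₂ = d₁ × (m₁/m₂) × (w₂/w₁)
Workers factor (inverse): 40/14 ≈ 2.8571
Work factor (direct): 273/76 ≈ 3.5921
d₂ = 21 × 40/14 × 273/76 = (21 × 40 × 273) / (14 × 76) = 229320/1064
≈ 215.53 days

215.53 days


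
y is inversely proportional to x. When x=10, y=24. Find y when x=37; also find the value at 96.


Inverse proportion: x × y = constant
k = 10 × 24 = 240
At x=37: k/37 = 6.49
At x=96: k/96 = 2.50
= 6.49 and 2.50

6.49 and 2.50


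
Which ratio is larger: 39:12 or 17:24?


39/12 = 3.2500
17/24 = 0.7083
3.2500 > 0.7083, so 39:12 is greater
= 39:12

39:12


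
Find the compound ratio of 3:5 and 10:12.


Compound ratio = (3×10) : (5×12)
= 30:60
GCD = 30
= 1:2

1:2


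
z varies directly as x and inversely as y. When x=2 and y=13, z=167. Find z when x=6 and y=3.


z = k·x/y
Solve for k using the known point: k = z·y/x = 167×13/2 = 2171/2 = 1085.5000
Now evaluate at x=6, y=3:
z = k × 6 / 3 = (2171 × 6) / (2 × 3) = 13026/6
= 2171.0000

2171.0000


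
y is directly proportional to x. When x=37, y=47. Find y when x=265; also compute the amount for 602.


Direct proportion: y/x = constant
k = 47/37 ≈ 1.2703
y at x=265: k × 265 = 47 × 265 / 37 = 12455/37 ≈ 336.62
y at x=602: k × 602 = 47 × 602 / 37 = 28294/37 ≈ 764.70
= 336.62 and 764.70

336.62 and 764.70


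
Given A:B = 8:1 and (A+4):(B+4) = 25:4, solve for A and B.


Let A = 8k, B = 1k.
(8k + 4) / (1k + 4) = 25/4
Cross-multiply: 4(8k + 4) = 25(1k + 4)
32k + 16 = 25k + 100
32k - 25k = 100 - 16
7k = 84
k = 84/7 = 12
A = 8×12 = 96, B = 1×12 = 12
= A = 96, B = 12

A = 96, B = 12


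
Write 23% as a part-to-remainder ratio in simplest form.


23% means 23 parts out of 100; remainder = 77
Part : remainder = 23:77
GCD = 1
= 23:77

23:77


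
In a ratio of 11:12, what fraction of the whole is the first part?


Total parts = 11 + 12 = 23
First part: 11/23 = 11/23
= 11/23

11/23


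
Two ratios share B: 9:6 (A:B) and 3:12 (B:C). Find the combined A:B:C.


Match B: multiply A:B by 3 → 27:18
Multiply B:C by 6 → 18:72
Combined: 27:18:72
GCD = 9
= 3:2:8

3:2:8


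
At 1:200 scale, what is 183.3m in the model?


Model size = real / scale
= 183.3 / 200
= 0.9165 m

0.9165 m


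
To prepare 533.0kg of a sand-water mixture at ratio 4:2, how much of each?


Total parts = 4 + 2 = 6
sand: 533.0 × 4/6 = 355.3kg
water: 533.0 × 2/6 = 177.7kg
= 355.3kg and 177.7kg

355.3kg and 177.7kg


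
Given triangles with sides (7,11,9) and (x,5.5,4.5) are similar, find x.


Scale factor = 5.5/11 = 0.5
Missing side = 7 × 0.5
= 3.5

3.5


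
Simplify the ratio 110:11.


GCD(110, 11) = 11
110/11 : 11/11
= 10:1

10:1


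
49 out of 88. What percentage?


Percentage = (part / whole) × 100
= (49 / 88) × 100
≈ 55.68%

55.68%


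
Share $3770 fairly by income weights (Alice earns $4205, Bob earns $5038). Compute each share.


Total income = 4205 + 5038 = $9243
Alice: $3770 × 4205/9243 = $1715.12
Bob: $3770 × 5038/9243 = $2054.88
= Alice: $1715.12, Bob: $2054.88

Alice: $1715.12, Bob: $2054.88


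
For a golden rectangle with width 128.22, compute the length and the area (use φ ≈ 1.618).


φ = (1 + √5) / 2 ≈ 1.618
Length = width × φ = 128.22 × 1.618 = 207.45996
≈ 207.46
Area = width × length = 128.22 × 207.45996 = 26600.5160712 ≈ 26600.52
= Length: 207.46, Area: 26600.52

Length: 207.46, Area: 26600.52


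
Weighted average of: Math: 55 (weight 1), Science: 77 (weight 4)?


Numerator = 55×1 + 77×4
= 55 + 308
= 363
Total weight = 5
Weighted avg = 363/5
= 72.60

72.60


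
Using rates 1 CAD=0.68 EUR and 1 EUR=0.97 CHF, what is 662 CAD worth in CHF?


Step 1: 662 CAD × 0.68 = 450.16 EUR
Step 2: 450.16 EUR × 0.97 = 436.66 CHF
Implied rate CAD→CHF = 0.68 × 0.97 = 0.6596
= 436.66 CHF

436.66 CHF


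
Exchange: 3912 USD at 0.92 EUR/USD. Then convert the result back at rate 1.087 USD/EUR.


Amount × rate = 3912 × 0.92 = 3599.04 EUR
Round-trip: 3599.04 × 1.087 = 3912.16 USD
= 3599.04 EUR, then 3912.16 USD

3599.04 EUR, then 3912.16 USD


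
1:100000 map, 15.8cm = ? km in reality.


Real distance = map distance × scale
= 15.8cm × 100000
= 1580000 cm = 15800.0 m
= 15.800 km

15.800 km


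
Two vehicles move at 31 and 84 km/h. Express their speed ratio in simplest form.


Ratio = 31:84
GCD = 1
Simplified = 31:84
Time ratio (same distance) = 84:31
Speed ratio = 31:84

31:84


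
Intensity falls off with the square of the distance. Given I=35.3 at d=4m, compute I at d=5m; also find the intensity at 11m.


I₁d₁² = I₂d₂²
I at 5m = 35.3 × (4/5)² = 35.3 × 16/25 = 564.8/25 = 22.5920
I at 11m = 35.3 × (4/11)² = 35.3 × 16/121 = 564.8/121 ≈ 4.6678
= 22.5920 and 4.6678

22.5920 and 4.6678


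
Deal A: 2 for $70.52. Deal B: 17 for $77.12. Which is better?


Deal A: $70.52/2 = $35.2600/unit
Deal B: $77.12/17 = $4.5365/unit
B is cheaper per unit
= Deal B

Deal B


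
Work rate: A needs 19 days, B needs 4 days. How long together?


Rate of A = 1/19 per day
Rate of B = 1/4 per day
Combined rate = 1/19 + 1/4 = 23/76 ≈ 0.3026 per day
Days = 1 / combined rate = 76/23
≈ 3.30 days

3.30 days


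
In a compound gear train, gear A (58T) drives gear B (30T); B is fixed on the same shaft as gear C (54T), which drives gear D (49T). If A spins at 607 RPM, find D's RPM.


Stage 1: RPM_B = RPM_A × t_A/t_B = 607 × 58/30 = 35206/30 ≈ 1173.53
B and C share a shaft → RPM_C = RPM_B
Stage 2: RPM_D = RPM_C × t_C/t_D = RPM_A × (t_A×t_C)/(t_B×t_D)
Overall ratio = (58×54)/(30×49) = 3132/1470
RPM_D = 607 × 3132/1470 = 1901124/1470
≈ 1293.28 RPM

1293.28 RPM


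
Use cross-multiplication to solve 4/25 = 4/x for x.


Cross multiply: 4 × x = 25 × 4
4x = 100
x = 100 / 4
= 25.00

25.00


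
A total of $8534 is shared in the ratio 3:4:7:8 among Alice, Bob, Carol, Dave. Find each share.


Total parts = 3 + 4 + 7 + 8 = 22
Alice: 8534 × 3/22 = 1163.73
Bob: 8534 × 4/22 = 1551.64
Carol: 8534 × 7/22 = 2715.36
Dave: 8534 × 8/22 = 3103.27
= Alice: $1163.73, Bob: $1551.64, Carol: $2715.36, Dave: $3103.27

Alice: $1163.73, Bob: $1551.64, Carol: $2715.36, Dave: $3103.27


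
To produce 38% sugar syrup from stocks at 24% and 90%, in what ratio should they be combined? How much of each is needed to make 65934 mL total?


Let x parts of 24% mix with y parts of 90%.
24x + 90y = 38(x + y)
24x + 90y = 38x + 38y
x(24 - 38) = y(38 - 90)
x/y = (90 - 38)/(38 - 24) = 52/14
Simplify: 26:7
Total parts = 33; one part = 65934/33 = 1998.00 mL
24% solution: 26×1998.00 = 51948.00 mL
90% solution: 7×1998.00 = 13986.00 mL
= ratio 26:7; 51948.00 mL and 13986.00 mL

ratio 26:7; 51948.00 mL and 13986.00 mL


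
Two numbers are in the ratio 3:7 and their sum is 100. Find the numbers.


Let A = 3k, B = 7k.
3k + 7k = 100
10k = 100 → k = 100/10 = 10
A = 3×10 = 30, B = 7×10 = 70
= A = 30, B = 70

A = 30, B = 70


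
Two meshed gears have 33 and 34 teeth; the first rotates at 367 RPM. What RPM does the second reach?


Gear ratio = 33:34 = 33:34
RPM_B = RPM_A × (teeth_A / teeth_B)
= 367 × (33/34)
= 356.2 RPM

356.2 RPM


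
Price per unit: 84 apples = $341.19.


Unit rate = total / quantity
= 341.19 / 84
= $4.06 per unit

$4.06 per unit


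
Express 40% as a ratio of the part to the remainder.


40% means 40 parts out of 100; remainder = 60
Part : remainder = 40:60
GCD = 20
= 2:3

2:3


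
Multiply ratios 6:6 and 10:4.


Compound ratio = (6×10) : (6×4)
= 60:24
GCD = 12
= 5:2

5:2


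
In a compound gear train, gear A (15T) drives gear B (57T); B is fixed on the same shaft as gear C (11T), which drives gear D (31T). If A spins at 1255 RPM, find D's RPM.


Stage 1: RPM_B = RPM_A × t_A/t_B = 1255 × 15/57 = 18825/57 ≈ 330.26
B and C share a shaft → RPM_C = RPM_B
Stage 2: RPM_D = RPM_C × t_C/t_D = RPM_A × (t_A×t_C)/(t_B×t_D)
Overall ratio = (15×11)/(57×31) = 165/1767
RPM_D = 1255 × 165/1767 = 207075/1767
≈ 117.19 RPM

117.19 RPM


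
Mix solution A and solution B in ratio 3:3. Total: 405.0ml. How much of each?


Total parts = 3 + 3 = 6
solution A: 405.0 × 3/6 = 202.5ml
solution B: 405.0 × 3/6 = 202.5ml
= 202.5ml and 202.5ml

202.5ml and 202.5ml


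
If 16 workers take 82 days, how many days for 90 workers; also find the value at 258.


Inverse proportion: x × y = constant
k = 16 × 82 = 1312
At x=90: k/90 = 14.58
At x=258: k/258 = 5.09
= 14.58 and 5.09

14.58 and 5.09


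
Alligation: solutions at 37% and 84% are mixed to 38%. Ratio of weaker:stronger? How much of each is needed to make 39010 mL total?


Let x parts of 37% mix with y parts of 84%.
37x + 84y = 38(x + y)
37x + 84y = 38x + 38y
x(37 - 38) = y(38 - 84)
x/y = (84 - 38)/(38 - 37) = 46/1
Simplify: 46:1
Total parts = 47; one part = 39010/47 = 830.00 mL
37% solution: 46×830.00 = 38180.00 mL
84% solution: 1×830.00 = 830.00 mL
= ratio 46:1; 38180.00 mL and 830.00 mL

ratio 46:1; 38180.00 mL and 830.00 mL


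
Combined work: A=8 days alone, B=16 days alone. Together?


Rate of A = 1/8 per day
Rate of B = 1/16 per day
Combined rate = 1/8 + 1/16 = 24/128 = 0.1875 per day
Days = 1 / combined rate = 128/24
≈ 5.33 days

5.33 days


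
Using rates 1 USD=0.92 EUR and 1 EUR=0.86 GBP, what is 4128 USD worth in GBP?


Step 1: 4128 USD × 0.92 = 3797.76 EUR
Step 2: 3797.76 EUR × 0.86 = 3266.07 GBP
Implied rate USD→GBP = 0.92 × 0.86 = 0.7912
= 3266.07 GBP

3266.07 GBP


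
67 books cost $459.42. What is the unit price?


Unit rate = total / quantity
= 459.42 / 67
= $6.86 per unit

$6.86 per unit


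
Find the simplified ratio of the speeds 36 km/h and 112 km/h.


Ratio = 36:112
GCD = 4
Simplified = 9:28
Time ratio (same distance) = 28:9
Speed ratio = 9:28

9:28


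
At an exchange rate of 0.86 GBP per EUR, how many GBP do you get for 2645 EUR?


Amount × rate = 2645 × 0.86
= 2274.70 GBP

2274.70 GBP


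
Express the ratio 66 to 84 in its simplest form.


GCD(66, 84) = 6
66/6 : 84/6
= 11:14

11:14


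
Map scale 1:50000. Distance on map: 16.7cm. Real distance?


Real distance = map distance × scale
= 16.7cm × 50000
= 835000 cm = 8350.0 m
= 8.350 km

8.350 km


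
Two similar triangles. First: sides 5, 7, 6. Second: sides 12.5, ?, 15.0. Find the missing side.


Scale factor = 12.5/5 = 2.5
Missing side = 7 × 2.5
= 17.5

17.5


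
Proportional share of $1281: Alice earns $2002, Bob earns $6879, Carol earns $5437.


Total income = 2002 + 6879 + 5437 = $14318
Alice: $1281 × 2002/14318 = $179.11
Bob: $1281 × 6879/14318 = $615.45
Carol: $1281 × 5437/14318 = $486.44
= Alice: $179.11, Bob: $615.45, Carol: $486.44

Alice: $179.11, Bob: $615.45, Carol: $486.44


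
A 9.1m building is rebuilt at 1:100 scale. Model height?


Model size = real / scale
= 9.1 / 100
= 0.0910 m

0.0910 m


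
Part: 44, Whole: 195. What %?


Percentage = (part / whole) × 100
= (44 / 195) × 100
≈ 22.56%

22.56%


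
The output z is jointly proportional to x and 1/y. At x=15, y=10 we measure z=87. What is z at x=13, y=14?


z = k·x/y
Solve for k using the known point: k = z·y/x = 87×10/15 = 870/15 = 58.0000
Now evaluate at x=13, y=14:
z = k × 13 / 14 = (870 × 13) / (15 × 14) = 11310/210
≈ 53.8571

53.8571


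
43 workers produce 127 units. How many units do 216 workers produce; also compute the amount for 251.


Direct proportion: y/x = constant
k = 127/43 ≈ 2.9535
y at x=216: k × 216 = 127 × 216 / 43 = 27432/43 ≈ 637.95
y at x=251: k × 251 = 127 × 251 / 43 = 31877/43 ≈ 741.33
= 637.95 and 741.33

637.95 and 741.33


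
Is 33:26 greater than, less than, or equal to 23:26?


33/26 = 1.2692
23/26 = 0.8846
1.2692 > 0.8846, so 33:26 is greater
= greater than

greater than


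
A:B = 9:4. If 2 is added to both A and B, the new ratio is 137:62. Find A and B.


Let A = 9k, B = 4k.
(9k + 2) / (4k + 2) = 137/62
Cross-multiply: 62(9k + 2) = 137(4k + 2)
558k + 124 = 548k + 274
558k - 548k = 274 - 124
10k = 150
k = 150/10 = 15
A = 9×15 = 135, B = 4×15 = 60
= A = 135, B = 60

A = 135, B = 60


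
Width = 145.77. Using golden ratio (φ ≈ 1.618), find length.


φ = (1 + √5) / 2 ≈ 1.618
Length = width × φ = 145.77 × 1.618 = 235.85586
≈ 235.86

235.86


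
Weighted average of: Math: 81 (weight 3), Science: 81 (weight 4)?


Numerator = 81×3 + 81×4
= 243 + 324
= 567
Total weight = 7
Weighted avg = 567/7
= 81.00

81.00


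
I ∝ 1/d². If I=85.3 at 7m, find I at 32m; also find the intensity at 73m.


I₁d₁² = I₂d₂²
I at 32m = 85.3 × (7/32)² = 85.3 × 49/1024 = 4179.7/1024 ≈ 4.0817
I at 73m = 85.3 × (7/73)² = 85.3 × 49/5329 = 4179.7/5329 ≈ 0.7843
= 4.0817 and 0.7843

4.0817 and 0.7843


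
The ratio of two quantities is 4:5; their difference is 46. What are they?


Let A = 4k, B = 5k.
5k - 4k = 46
1k = 46 → k = 46/1 = 46
A = 4×46 = 184, B = 5×46 = 230
= A = 184, B = 230

A = 184, B = 230


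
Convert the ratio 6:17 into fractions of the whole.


Total parts = 6 + 17 = 23
First part: 6/23 = 6/23
Second part: 17/23 = 17/23
= 6/23 and 17/23

6/23 and 17/23


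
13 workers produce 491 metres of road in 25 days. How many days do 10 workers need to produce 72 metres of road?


Days ∝ work / workers, so d₂ = d₁ × (m₁/m₂) × (w₂/w₁)
Workers factor (inverse): 13/10 = 1.3000
Work factor (direct): 72/491 ≈ 0.1466
d₂ = 25 × 13/10 × 72/491 = (25 × 13 × 72) / (10 × 491) = 23400/4910
≈ 4.77 days

4.77 days


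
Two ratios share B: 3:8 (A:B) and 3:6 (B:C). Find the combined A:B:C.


Match B: multiply A:B by 3 → 9:24
Multiply B:C by 8 → 24:48
Combined: 9:24:48
GCD = 3
= 3:8:16

3:8:16


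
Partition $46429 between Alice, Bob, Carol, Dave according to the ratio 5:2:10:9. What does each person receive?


Total parts = 5 + 2 + 10 + 9 = 26
Alice: 46429 × 5/26 = 8928.65
Bob: 46429 × 2/26 = 3571.46
Carol: 46429 × 10/26 = 17857.31
Dave: 46429 × 9/26 = 16071.58
= Alice: $8928.65, Bob: $3571.46, Carol: $17857.31, Dave: $16071.58

Alice: $8928.65, Bob: $3571.46, Carol: $17857.31, Dave: $16071.58


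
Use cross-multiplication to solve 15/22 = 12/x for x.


Cross multiply: 15 × x = 22 × 12
15x = 264
x = 264 / 15
= 17.60

17.60


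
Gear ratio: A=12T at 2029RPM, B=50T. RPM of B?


Gear ratio = 12:50 = 6:25
RPM_B = RPM_A × (teeth_A / teeth_B)
= 2029 × (12/50)
= 487.0 RPM

487.0 RPM


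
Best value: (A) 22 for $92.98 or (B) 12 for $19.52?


Deal A: $92.98/22 = $4.2264/unit
Deal B: $19.52/12 = $1.6267/unit
B is cheaper per unit
= Deal B

Deal B


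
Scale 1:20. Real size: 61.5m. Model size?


Model size = real / scale
= 61.5 / 20
= 3.0750 m

3.0750 m


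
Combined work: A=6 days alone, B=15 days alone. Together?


Rate of A = 1/6 per day
Rate of B = 1/15 per day
Combined rate = 1/6 + 1/15 = 21/90 ≈ 0.2333 per day
Days = 1 / combined rate = 90/21
≈ 4.29 days

4.29 days


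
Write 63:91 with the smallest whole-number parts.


GCD(63, 91) = 7
63/7 : 91/7
= 9:13

9:13


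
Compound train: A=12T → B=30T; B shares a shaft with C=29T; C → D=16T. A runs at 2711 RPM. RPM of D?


Stage 1: RPM_B = RPM_A × t_A/t_B = 2711 × 12/30 = 32532/30 = 1084.40
B and C share a shaft → RPM_C = RPM_B
Stage 2: RPM_D = RPM_C × t_C/t_D = RPM_A × (t_A×t_C)/(t_B×t_D)
Overall ratio = (12×29)/(30×16) = 348/480
RPM_D = 2711 × 348/480 = 943428/480
≈ 1965.48 RPM

1965.48 RPM


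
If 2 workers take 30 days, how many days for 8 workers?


Inverse proportion: x × y = constant
k = 2 × 30 = 60
y₂ = k / 8 = 60 / 8
= 7.50

7.50


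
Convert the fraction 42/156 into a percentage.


Percentage = (part / whole) × 100
= (42 / 156) × 100
≈ 26.92%

26.92%


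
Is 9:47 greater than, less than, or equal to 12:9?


9/47 = 0.1915
12/9 = 1.3333
0.1915 < 1.3333, so 9:47 is less
= less than

less than


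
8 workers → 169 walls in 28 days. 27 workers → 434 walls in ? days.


Days ∝ work / workers, so d₂ = d₁ × (m₁/m₂) × (w₂/w₁)
Workers factor (inverse): 8/27 ≈ 0.2963
Work factor (direct): 434/169 ≈ 2.5680
d₂ = 28 × 8/27 × 434/169 = (28 × 8 × 434) / (27 × 169) = 97216/4563
≈ 21.31 days

21.31 days


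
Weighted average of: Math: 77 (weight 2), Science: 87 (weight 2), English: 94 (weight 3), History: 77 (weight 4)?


Numerator = 77×2 + 87×2 + 94×3 + 77×4
= 154 + 174 + 282 + 308
= 918
Total weight = 11
Weighted avg = 918/11
= 83.45

83.45


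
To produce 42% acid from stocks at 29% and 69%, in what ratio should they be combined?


Let x parts of 29% mix with y parts of 69%.
29x + 69y = 42(x + y)
29x + 69y = 42x + 42y
x(29 - 42) = y(42 - 69)
x/y = (69 - 42)/(42 - 29) = 27/13
Simplify: 27:13
= 27:13

27:13


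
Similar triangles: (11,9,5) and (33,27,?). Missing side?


Scale factor = 33/11 = 3
Missing side = 5 × 3
= 15.0

15.0


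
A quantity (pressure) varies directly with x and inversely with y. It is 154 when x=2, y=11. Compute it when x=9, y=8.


z = k·x/y
Solve for k using the known point: k = z·y/x = 154×11/2 = 1694/2 = 847.0000
Now evaluate at x=9, y=8:
z = k × 9 / 8 = (1694 × 9) / (2 × 8) = 15246/16
= 952.8750

952.8750


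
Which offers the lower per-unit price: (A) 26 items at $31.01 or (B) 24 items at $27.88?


Deal A: $31.01/26 = $1.1927/unit
Deal B: $27.88/24 = $1.1617/unit
B is cheaper per unit
= Deal B

Deal B


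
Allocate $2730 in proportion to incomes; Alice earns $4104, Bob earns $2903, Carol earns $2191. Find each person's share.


Total income = 4104 + 2903 + 2191 = $9198
Alice: $2730 × 4104/9198 = $1218.08
Bob: $2730 × 2903/9198 = $861.62
Carol: $2730 × 2191/9198 = $650.30
= Alice: $1218.08, Bob: $861.62, Carol: $650.30

Alice: $1218.08, Bob: $861.62, Carol: $650.30


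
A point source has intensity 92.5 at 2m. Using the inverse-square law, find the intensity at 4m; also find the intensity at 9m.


I₁d₁² = I₂d₂²
I at 4m = 92.5 × (2/4)² = 92.5 × 4/16 = 370/16 = 23.1250
I at 9m = 92.5 × (2/9)² = 92.5 × 4/81 = 370/81 ≈ 4.5679
= 23.1250 and 4.5679

23.1250 and 4.5679


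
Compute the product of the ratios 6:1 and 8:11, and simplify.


Compound ratio = (6×8) : (1×11)
= 48:11
GCD = 1
= 48:11

48:11


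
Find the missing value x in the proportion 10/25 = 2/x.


Cross multiply: 10 × x = 25 × 2
10x = 50
x = 50 / 10
= 5.00

5.00


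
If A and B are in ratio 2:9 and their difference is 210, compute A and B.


Let A = 2k, B = 9k.
9k - 2k = 210
7k = 210 → k = 210/7 = 30
A = 2×30 = 60, B = 9×30 = 270
= A = 60, B = 270

A = 60, B = 270


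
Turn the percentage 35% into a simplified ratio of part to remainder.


35% means 35 parts out of 100; remainder = 65
Part : remainder = 35:65
GCD = 5
= 7:13

7:13


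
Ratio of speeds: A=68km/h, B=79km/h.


Ratio = 68:79
GCD = 1
Simplified = 68:79
Time ratio (same distance) = 79:68
Speed ratio = 68:79

68:79


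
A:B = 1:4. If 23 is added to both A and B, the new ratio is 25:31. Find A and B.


Let A = 1k, B = 4k.
(1k + 23) / (4k + 23) = 25/31
Cross-multiply: 31(1k + 23) = 25(4k + 23)
31k + 713 = 100k + 575
31k - 100k = 575 - 713
-69k = -138
k = -138/-69 = 2
A = 1×2 = 2, B = 4×2 = 8
= A = 2, B = 8

A = 2, B = 8


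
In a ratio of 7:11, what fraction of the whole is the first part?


Total parts = 7 + 11 = 18
First part: 7/18 = 7/18
= 7/18

7/18


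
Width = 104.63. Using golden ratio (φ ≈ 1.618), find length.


φ = (1 + √5) / 2 ≈ 1.618
Length = width × φ = 104.63 × 1.618 = 169.29134
≈ 169.29

169.29


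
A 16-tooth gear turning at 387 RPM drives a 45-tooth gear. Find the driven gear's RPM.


Gear ratio = 16:45 = 16:45
RPM_B = RPM_A × (teeth_A / teeth_B)
= 387 × (16/45)
= 137.6 RPM

137.6 RPM


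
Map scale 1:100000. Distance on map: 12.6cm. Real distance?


Real distance = map distance × scale
= 12.6cm × 100000
= 1260000 cm = 12600.0 m
= 12.600 km

12.600 km


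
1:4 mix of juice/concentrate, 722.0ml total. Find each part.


Total parts = 1 + 4 = 5
juice: 722.0 × 1/5 = 144.4ml
concentrate: 722.0 × 4/5 = 577.6ml
= 144.4ml and 577.6ml

144.4ml and 577.6ml


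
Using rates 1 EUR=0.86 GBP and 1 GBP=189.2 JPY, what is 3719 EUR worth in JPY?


Step 1: 3719 EUR × 0.86 = 3198.34 GBP
Step 2: 3198.34 GBP × 189.2 = 605125.93 JPY
Implied rate EUR→JPY = 0.86 × 189.2 = 162.7120
= 605125.93 JPY

605125.93 JPY


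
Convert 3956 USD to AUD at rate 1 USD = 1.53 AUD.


Amount × rate = 3956 × 1.53
= 6052.68 AUD

6052.68 AUD


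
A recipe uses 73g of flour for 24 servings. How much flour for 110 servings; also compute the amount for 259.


Direct proportion: y/x = constant
k = 73/24 ≈ 3.0417
y at x=110: k × 110 = 73 × 110 / 24 = 8030/24 ≈ 334.58
y at x=259: k × 259 = 73 × 259 / 24 = 18907/24 ≈ 787.79
= 334.58 and 787.79

334.58 and 787.79


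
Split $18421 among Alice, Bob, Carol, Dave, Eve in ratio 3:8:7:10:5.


Total parts = 3 + 8 + 7 + 10 + 5 = 33
Alice: 18421 × 3/33 = 1674.64
Bob: 18421 × 8/33 = 4465.70
Carol: 18421 × 7/33 = 3907.48
Dave: 18421 × 10/33 = 5582.12
Eve: 18421 × 5/33 = 2791.06
= Alice: $1674.64, Bob: $4465.70, Carol: $3907.48, Dave: $5582.12, Eve: $2791.06

Alice: $1674.64, Bob: $4465.70, Carol: $3907.48, Dave: $5582.12, Eve: $2791.06


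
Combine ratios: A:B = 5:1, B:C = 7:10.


Match B: multiply A:B by 7 → 35:7
Multiply B:C by 1 → 7:10
Combined: 35:7:10
GCD = 1
= 35:7:10

35:7:10


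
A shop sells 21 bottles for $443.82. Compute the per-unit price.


Unit rate = total / quantity
= 443.82 / 21
= $21.13 per unit

$21.13 per unit


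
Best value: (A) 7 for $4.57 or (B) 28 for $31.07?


Deal A: $4.57/7 = $0.6529/unit
Deal B: $31.07/28 = $1.1096/unit
A is cheaper per unit
= Deal A

Deal A


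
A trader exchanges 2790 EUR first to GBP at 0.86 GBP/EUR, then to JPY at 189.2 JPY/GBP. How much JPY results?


Step 1: 2790 EUR × 0.86 = 2399.40 GBP
Step 2: 2399.40 GBP × 189.2 = 453966.48 JPY
Implied rate EUR→JPY = 0.86 × 189.2 = 162.7120
= 453966.48 JPY

453966.48 JPY


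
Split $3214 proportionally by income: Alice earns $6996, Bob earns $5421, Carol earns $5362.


Total income = 6996 + 5421 + 5362 = $17779
Alice: $3214 × 6996/17779 = $1264.70
Bob: $3214 × 5421/17779 = $979.98
Carol: $3214 × 5362/17779 = $969.32
= Alice: $1264.70, Bob: $979.98, Carol: $969.32

Alice: $1264.70, Bob: $979.98, Carol: $969.32


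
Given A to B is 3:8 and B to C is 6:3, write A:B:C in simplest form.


Match B: multiply A:B by 6 → 18:48
Multiply B:C by 8 → 48:24
Combined: 18:48:24
GCD = 6
= 3:8:4

3:8:4


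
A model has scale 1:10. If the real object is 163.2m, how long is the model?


Model size = real / scale
= 163.2 / 10
= 16.3200 m

16.3200 m


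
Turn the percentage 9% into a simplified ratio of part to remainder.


9% means 9 parts out of 100; remainder = 91
Part : remainder = 9:91
GCD = 1
= 9:91

9:91


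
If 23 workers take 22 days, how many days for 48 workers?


Inverse proportion: x × y = constant
k = 23 × 22 = 506
y₂ = k / 48 = 506 / 48
= 10.54

10.54


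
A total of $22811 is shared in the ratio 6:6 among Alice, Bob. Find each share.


Total parts = 6 + 6 = 12
Alice: 22811 × 6/12 = 11405.50
Bob: 22811 × 6/12 = 11405.50
= Alice: $11405.50, Bob: $11405.50

Alice: $11405.50, Bob: $11405.50


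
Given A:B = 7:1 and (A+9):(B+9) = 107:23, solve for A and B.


Let A = 7k, B = 1k.
(7k + 9) / (1k + 9) = 107/23
Cross-multiply: 23(7k + 9) = 107(1k + 9)
161k + 207 = 107k + 963
161k - 107k = 963 - 207
54k = 756
k = 756/54 = 14
A = 7×14 = 98, B = 1×14 = 14
= A = 98, B = 14

A = 98, B = 14


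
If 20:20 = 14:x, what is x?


Cross multiply: 20 × x = 20 × 14
20x = 280
x = 280 / 20
= 14.00

14.00


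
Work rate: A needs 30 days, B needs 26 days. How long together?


Rate of A = 1/30 per day
Rate of B = 1/26 per day
Combined rate = 1/30 + 1/26 = 56/780 ≈ 0.0718 per day
Days = 1 / combined rate = 780/56
≈ 13.93 days

13.93 days


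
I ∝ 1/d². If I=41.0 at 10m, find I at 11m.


I₁d₁² = I₂d₂²
I₂ = I₁ × (d₁/d₂)²
= 41.0 × (10/11)²
= 41.0 × 100/121
= 4100/121
≈ 33.8843

33.8843


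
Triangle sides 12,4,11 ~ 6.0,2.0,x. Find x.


Scale factor = 6.0/12 = 0.5
Missing side = 11 × 0.5
= 5.5

5.5


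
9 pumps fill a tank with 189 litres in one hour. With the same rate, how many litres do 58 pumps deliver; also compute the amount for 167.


Direct proportion: y/x = constant
k = 189/9 = 21.0000
y at x=58: k × 58 = 189 × 58 / 9 = 10962/9 = 1218.00
y at x=167: k × 167 = 189 × 167 / 9 = 31563/9 = 3507.00
= 1218.00 and 3507.00

1218.00 and 3507.00


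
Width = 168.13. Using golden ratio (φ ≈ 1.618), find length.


φ = (1 + √5) / 2 ≈ 1.618
Length = width × φ = 168.13 × 1.618 = 272.03434
≈ 272.03

272.03


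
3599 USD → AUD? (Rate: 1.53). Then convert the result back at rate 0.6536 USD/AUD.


Amount × rate = 3599 × 1.53 = 5506.47 AUD
Round-trip: 5506.47 × 0.6536 = 3599.03 USD
= 5506.47 AUD, then 3599.03 USD

5506.47 AUD, then 3599.03 USD


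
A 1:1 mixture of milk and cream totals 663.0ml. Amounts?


Total parts = 1 + 1 = 2
milk: 663.0 × 1/2 = 331.5ml
cream: 663.0 × 1/2 = 331.5ml
= 331.5ml and 331.5ml

331.5ml and 331.5ml


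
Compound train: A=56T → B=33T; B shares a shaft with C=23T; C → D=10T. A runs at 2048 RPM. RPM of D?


Stage 1: RPM_B = RPM_A × t_A/t_B = 2048 × 56/33 = 114688/33 ≈ 3475.39
B and C share a shaft → RPM_C = RPM_B
Stage 2: RPM_D = RPM_C × t_C/t_D = RPM_A × (t_A×t_C)/(t_B×t_D)
Overall ratio = (56×23)/(33×10) = 1288/330
RPM_D = 2048 × 1288/330 = 2637824/330
≈ 7993.41 RPM

7993.41 RPM


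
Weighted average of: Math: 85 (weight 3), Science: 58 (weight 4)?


Numerator = 85×3 + 58×4
= 255 + 232
= 487
Total weight = 7
Weighted avg = 487/7
= 69.57

69.57


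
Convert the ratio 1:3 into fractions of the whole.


Total parts = 1 + 3 = 4
First part: 1/4 = 1/4
Second part: 3/4 = 3/4
= 1/4 and 3/4

1/4 and 3/4


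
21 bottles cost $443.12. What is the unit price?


Unit rate = total / quantity
= 443.12 / 21
= $21.10 per unit

$21.10 per unit


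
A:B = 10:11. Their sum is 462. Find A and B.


Let A = 10k, B = 11k.
10k + 11k = 462
21k = 462 → k = 462/21 = 22
A = 10×22 = 220, B = 11×22 = 242
= A = 220, B = 242

A = 220, B = 242


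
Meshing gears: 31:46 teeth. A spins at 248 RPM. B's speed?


Gear ratio = 31:46 = 31:46
RPM_B = RPM_A × (teeth_A / teeth_B)
= 248 × (31/46)
= 167.1 RPM

167.1 RPM


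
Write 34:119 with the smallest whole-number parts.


GCD(34, 119) = 17
34/17 : 119/17
= 2:7

2:7


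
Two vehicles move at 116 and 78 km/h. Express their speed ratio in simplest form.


Ratio = 116:78
GCD = 2
Simplified = 58:39
Time ratio (same distance) = 39:58
Speed ratio = 58:39

58:39


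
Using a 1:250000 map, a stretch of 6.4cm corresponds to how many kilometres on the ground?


Real distance = map distance × scale
= 6.4cm × 250000
= 1600000 cm = 16000.0 m
= 16.000 km

16.000 km


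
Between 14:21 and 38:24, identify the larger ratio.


14/21 = 0.6667
38/24 = 1.5833
0.6667 < 1.5833, so 14:21 is less
= 38:24

38:24


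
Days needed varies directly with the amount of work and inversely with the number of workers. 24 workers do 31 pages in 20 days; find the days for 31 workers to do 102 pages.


Days ∝ work / workers, so d₂ = d₁ × (m₁/m₂) × (w₂/w₁)
Workers factor (inverse): 24/31 ≈ 0.7742
Work factor (direct): 102/31 ≈ 3.2903
d₂ = 20 × 24/31 × 102/31 = (20 × 24 × 102) / (31 × 31) = 48960/961
≈ 50.95 days

50.95 days


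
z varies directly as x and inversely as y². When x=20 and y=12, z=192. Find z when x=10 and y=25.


z = k·x/y²
Solve for k using the known point: k = z·y²/x = 192×144/20 = 27648/20 = 1382.4000
Now evaluate at x=10, y=25:
z = k × 10 / 625 = (27648 × 10) / (20 × 625) = 276480/12500
= 22.1184

22.1184


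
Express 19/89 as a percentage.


Percentage = (part / whole) × 100
= (19 / 89) × 100
≈ 21.35%

21.35%


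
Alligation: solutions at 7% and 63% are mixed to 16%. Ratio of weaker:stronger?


Let x parts of 7% mix with y parts of 63%.
7x + 63y = 16(x + y)
7x + 63y = 16x + 16y
x(7 - 16) = y(16 - 63)
x/y = (63 - 16)/(16 - 7) = 47/9
Simplify: 47:9
= 47:9

47:9


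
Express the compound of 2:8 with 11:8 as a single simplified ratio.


Compound ratio = (2×11) : (8×8)
= 22:64
GCD = 2
= 11:32

11:32


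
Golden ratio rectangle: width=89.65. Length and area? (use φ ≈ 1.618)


φ = (1 + √5) / 2 ≈ 1.618
Length = width × φ = 89.65 × 1.618 = 145.0537
≈ 145.05
Area = width × length = 89.65 × 145.0537 = 13004.064205 ≈ 13004.06
= Length: 145.05, Area: 13004.06

Length: 145.05, Area: 13004.06


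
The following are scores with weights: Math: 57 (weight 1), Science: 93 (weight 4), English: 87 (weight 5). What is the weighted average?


Numerator = 57×1 + 93×4 + 87×5
= 57 + 372 + 435
= 864
Total weight = 10
Weighted avg = 864/10
= 86.40

86.40


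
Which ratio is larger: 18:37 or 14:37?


18/37 = 0.4865
14/37 = 0.3784
0.4865 > 0.3784, so 18:37 is greater
= 18:37

18:37


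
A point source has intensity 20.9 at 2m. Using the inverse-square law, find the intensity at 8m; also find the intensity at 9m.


I₁d₁² = I₂d₂²
I at 8m = 20.9 × (2/8)² = 20.9 × 4/64 = 83.6/64 ≈ 1.3063
I at 9m = 20.9 × (2/9)² = 20.9 × 4/81 = 83.6/81 ≈ 1.0321
= 1.3063 and 1.0321

1.3063 and 1.0321


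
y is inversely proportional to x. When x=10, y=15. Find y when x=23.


Inverse proportion: x × y = constant
k = 10 × 15 = 150
y₂ = k / 23 = 150 / 23
= 6.52

6.52


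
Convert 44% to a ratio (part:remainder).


44% means 44 parts out of 100; remainder = 56
Part : remainder = 44:56
GCD = 4
= 11:14

11:14


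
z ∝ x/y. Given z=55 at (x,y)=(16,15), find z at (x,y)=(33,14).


z = k·x/y
Solve for k using the known point: k = z·y/x = 55×15/16 = 825/16 = 51.5625
Now evaluate at x=33, y=14:
z = k × 33 / 14 = (825 × 33) / (16 × 14) = 27225/224
≈ 121.5402

121.5402


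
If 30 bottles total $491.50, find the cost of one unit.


Unit rate = total / quantity
= 491.50 / 30
= $16.38 per unit

$16.38 per unit


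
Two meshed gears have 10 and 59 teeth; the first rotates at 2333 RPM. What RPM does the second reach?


Gear ratio = 10:59 = 10:59
RPM_B = RPM_A × (teeth_A / teeth_B)
= 2333 × (10/59)
= 395.4 RPM

395.4 RPM


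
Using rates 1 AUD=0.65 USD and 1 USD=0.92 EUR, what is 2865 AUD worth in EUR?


Step 1: 2865 AUD × 0.65 = 1862.25 USD
Step 2: 1862.25 USD × 0.92 = 1713.27 EUR
Implied rate AUD→EUR = 0.65 × 0.92 = 0.5980
= 1713.27 EUR

1713.27 EUR


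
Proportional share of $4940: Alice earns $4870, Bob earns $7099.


Total income = 4870 + 7099 = $11969
Alice: $4940 × 4870/11969 = $2010.01
Bob: $4940 × 7099/11969 = $2929.99
= Alice: $2010.01, Bob: $2929.99

Alice: $2010.01, Bob: $2929.99


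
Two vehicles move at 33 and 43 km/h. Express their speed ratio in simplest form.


Ratio = 33:43
GCD = 1
Simplified = 33:43
Time ratio (same distance) = 43:33
Speed ratio = 33:43

33:43


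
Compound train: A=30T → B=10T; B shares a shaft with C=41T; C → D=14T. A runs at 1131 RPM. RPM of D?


Stage 1: RPM_B = RPM_A × t_A/t_B = 1131 × 30/10 = 33930/10 = 3393.00
B and C share a shaft → RPM_C = RPM_B
Stage 2: RPM_D = RPM_C × t_C/t_D = RPM_A × (t_A×t_C)/(t_B×t_D)
Overall ratio = (30×41)/(10×14) = 1230/140
RPM_D = 1131 × 1230/140 = 1391130/140
≈ 9936.64 RPM

9936.64 RPM


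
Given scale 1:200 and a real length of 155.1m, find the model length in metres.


Model size = real / scale
= 155.1 / 200
= 0.7755 m

0.7755 m


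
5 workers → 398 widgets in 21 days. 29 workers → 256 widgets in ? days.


Days ∝ work / workers, so d₂ = d₁ × (m₁/m₂) × (w₂/w₁)
Workers factor (inverse): 5/29 ≈ 0.1724
Work factor (direct): 256/398 ≈ 0.6432
d₂ = 21 × 5/29 × 256/398 = (21 × 5 × 256) / (29 × 398) = 26880/11542
≈ 2.33 days

2.33 days


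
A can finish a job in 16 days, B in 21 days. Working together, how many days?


Rate of A = 1/16 per day
Rate of B = 1/21 per day
Combined rate = 1/16 + 1/21 = 37/336 ≈ 0.1101 per day
Days = 1 / combined rate = 336/37
≈ 9.08 days

9.08 days


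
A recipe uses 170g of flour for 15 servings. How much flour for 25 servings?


Direct proportion: y/x = constant
k = 170/15 ≈ 11.3333
y₂ = k × 25 = 170 × 25 / 15 = 4250/15
≈ 283.33

283.33


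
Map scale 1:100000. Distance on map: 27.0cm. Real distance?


Real distance = map distance × scale
= 27.0cm × 100000
= 2700000 cm = 27000.0 m
= 27.000 km

27.000 km


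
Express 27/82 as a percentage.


Percentage = (part / whole) × 100
= (27 / 82) × 100
≈ 32.93%

32.93%


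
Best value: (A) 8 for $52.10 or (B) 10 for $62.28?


Deal A: $52.10/8 = $6.5125/unit
Deal B: $62.28/10 = $6.2280/unit
B is cheaper per unit
= Deal B

Deal B


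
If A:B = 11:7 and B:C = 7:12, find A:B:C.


Match B: multiply A:B by 7 → 77:49
Multiply B:C by 7 → 49:84
Combined: 77:49:84
GCD = 7
= 11:7:12

11:7:12


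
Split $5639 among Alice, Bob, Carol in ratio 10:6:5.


Total parts = 10 + 6 + 5 = 21
Alice: 5639 × 10/21 = 2685.24
Bob: 5639 × 6/21 = 1611.14
Carol: 5639 × 5/21 = 1342.62
= Alice: $2685.24, Bob: $1611.14, Carol: $1342.62

Alice: $2685.24, Bob: $1611.14, Carol: $1342.62


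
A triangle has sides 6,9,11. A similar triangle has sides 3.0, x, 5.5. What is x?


Scale factor = 3.0/6 = 0.5
Missing side = 9 × 0.5
= 4.5

4.5


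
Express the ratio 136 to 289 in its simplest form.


GCD(136, 289) = 17
136/17 : 289/17
= 8:17

8:17


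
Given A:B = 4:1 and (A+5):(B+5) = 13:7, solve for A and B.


Let A = 4k, B = 1k.
(4k + 5) / (1k + 5) = 13/7
Cross-multiply: 7(4k + 5) = 13(1k + 5)
28k + 35 = 13k + 65
28k - 13k = 65 - 35
15k = 30
k = 30/15 = 2
A = 4×2 = 8, B = 1×2 = 2
= A = 8, B = 2

A = 8, B = 2


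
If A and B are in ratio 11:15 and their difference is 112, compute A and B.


Let A = 11k, B = 15k.
15k - 11k = 112
4k = 112 → k = 112/4 = 28
A = 11×28 = 308, B = 15×28 = 420
= A = 308, B = 420

A = 308, B = 420
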